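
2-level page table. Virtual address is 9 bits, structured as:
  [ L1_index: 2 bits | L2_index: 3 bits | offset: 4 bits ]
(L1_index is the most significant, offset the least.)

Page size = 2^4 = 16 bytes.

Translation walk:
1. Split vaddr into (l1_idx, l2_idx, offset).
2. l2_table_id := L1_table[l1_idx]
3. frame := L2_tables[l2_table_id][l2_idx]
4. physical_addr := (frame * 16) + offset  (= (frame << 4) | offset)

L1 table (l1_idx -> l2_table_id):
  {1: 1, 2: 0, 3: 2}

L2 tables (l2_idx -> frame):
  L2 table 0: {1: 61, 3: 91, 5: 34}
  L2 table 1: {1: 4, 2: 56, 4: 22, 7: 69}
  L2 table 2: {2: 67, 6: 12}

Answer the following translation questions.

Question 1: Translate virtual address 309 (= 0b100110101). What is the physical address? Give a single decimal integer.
vaddr = 309 = 0b100110101
Split: l1_idx=2, l2_idx=3, offset=5
L1[2] = 0
L2[0][3] = 91
paddr = 91 * 16 + 5 = 1461

Answer: 1461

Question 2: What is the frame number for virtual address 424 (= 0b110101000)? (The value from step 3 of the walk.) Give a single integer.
Answer: 67

Derivation:
vaddr = 424: l1_idx=3, l2_idx=2
L1[3] = 2; L2[2][2] = 67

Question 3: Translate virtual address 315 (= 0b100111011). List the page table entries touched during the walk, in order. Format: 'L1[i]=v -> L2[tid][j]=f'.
vaddr = 315 = 0b100111011
Split: l1_idx=2, l2_idx=3, offset=11

Answer: L1[2]=0 -> L2[0][3]=91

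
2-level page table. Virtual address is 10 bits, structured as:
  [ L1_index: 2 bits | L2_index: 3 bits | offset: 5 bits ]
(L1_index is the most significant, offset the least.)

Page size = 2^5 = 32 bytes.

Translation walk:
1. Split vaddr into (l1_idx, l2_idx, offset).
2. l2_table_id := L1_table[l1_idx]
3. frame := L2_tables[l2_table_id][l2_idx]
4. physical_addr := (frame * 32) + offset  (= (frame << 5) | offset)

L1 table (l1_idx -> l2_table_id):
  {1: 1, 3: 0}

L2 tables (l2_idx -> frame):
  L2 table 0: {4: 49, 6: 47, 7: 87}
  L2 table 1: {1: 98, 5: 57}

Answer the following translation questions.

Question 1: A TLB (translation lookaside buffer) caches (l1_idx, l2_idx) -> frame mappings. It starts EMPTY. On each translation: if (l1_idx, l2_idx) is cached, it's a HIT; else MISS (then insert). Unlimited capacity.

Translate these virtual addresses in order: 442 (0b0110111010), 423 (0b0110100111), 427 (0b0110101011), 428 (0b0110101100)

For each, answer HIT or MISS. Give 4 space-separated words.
vaddr=442: (1,5) not in TLB -> MISS, insert
vaddr=423: (1,5) in TLB -> HIT
vaddr=427: (1,5) in TLB -> HIT
vaddr=428: (1,5) in TLB -> HIT

Answer: MISS HIT HIT HIT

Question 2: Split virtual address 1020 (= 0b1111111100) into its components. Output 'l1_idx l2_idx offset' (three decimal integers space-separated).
vaddr = 1020 = 0b1111111100
  top 2 bits -> l1_idx = 3
  next 3 bits -> l2_idx = 7
  bottom 5 bits -> offset = 28

Answer: 3 7 28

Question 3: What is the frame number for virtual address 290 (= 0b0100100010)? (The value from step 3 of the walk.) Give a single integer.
Answer: 98

Derivation:
vaddr = 290: l1_idx=1, l2_idx=1
L1[1] = 1; L2[1][1] = 98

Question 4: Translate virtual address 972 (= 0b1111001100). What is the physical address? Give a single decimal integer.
vaddr = 972 = 0b1111001100
Split: l1_idx=3, l2_idx=6, offset=12
L1[3] = 0
L2[0][6] = 47
paddr = 47 * 32 + 12 = 1516

Answer: 1516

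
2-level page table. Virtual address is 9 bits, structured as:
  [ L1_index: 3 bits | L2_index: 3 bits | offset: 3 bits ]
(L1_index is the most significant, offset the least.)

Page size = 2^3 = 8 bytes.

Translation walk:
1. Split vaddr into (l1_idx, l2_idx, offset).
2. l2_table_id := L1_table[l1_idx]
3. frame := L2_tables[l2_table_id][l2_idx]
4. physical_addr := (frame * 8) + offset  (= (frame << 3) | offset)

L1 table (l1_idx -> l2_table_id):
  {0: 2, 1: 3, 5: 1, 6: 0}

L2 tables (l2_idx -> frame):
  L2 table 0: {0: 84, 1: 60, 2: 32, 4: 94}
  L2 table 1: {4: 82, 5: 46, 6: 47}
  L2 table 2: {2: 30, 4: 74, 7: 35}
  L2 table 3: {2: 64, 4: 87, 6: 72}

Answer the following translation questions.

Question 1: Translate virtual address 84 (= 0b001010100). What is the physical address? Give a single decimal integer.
vaddr = 84 = 0b001010100
Split: l1_idx=1, l2_idx=2, offset=4
L1[1] = 3
L2[3][2] = 64
paddr = 64 * 8 + 4 = 516

Answer: 516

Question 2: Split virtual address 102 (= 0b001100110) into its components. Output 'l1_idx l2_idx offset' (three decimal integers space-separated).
Answer: 1 4 6

Derivation:
vaddr = 102 = 0b001100110
  top 3 bits -> l1_idx = 1
  next 3 bits -> l2_idx = 4
  bottom 3 bits -> offset = 6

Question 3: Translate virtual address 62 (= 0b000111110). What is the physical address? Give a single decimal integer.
vaddr = 62 = 0b000111110
Split: l1_idx=0, l2_idx=7, offset=6
L1[0] = 2
L2[2][7] = 35
paddr = 35 * 8 + 6 = 286

Answer: 286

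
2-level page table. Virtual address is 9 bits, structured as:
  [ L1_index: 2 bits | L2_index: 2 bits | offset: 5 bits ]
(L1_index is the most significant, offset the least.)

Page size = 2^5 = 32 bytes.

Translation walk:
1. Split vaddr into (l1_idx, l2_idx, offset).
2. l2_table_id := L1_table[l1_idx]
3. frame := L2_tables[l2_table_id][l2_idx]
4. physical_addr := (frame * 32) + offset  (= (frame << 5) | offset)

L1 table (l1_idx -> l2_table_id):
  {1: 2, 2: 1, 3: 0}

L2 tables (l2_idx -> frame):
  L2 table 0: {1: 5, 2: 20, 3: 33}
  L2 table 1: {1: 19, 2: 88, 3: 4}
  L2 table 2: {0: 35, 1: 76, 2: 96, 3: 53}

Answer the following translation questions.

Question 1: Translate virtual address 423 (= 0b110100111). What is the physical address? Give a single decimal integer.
vaddr = 423 = 0b110100111
Split: l1_idx=3, l2_idx=1, offset=7
L1[3] = 0
L2[0][1] = 5
paddr = 5 * 32 + 7 = 167

Answer: 167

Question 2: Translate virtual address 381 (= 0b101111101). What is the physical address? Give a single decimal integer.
Answer: 157

Derivation:
vaddr = 381 = 0b101111101
Split: l1_idx=2, l2_idx=3, offset=29
L1[2] = 1
L2[1][3] = 4
paddr = 4 * 32 + 29 = 157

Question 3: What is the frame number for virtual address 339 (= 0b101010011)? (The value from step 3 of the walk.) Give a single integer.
Answer: 88

Derivation:
vaddr = 339: l1_idx=2, l2_idx=2
L1[2] = 1; L2[1][2] = 88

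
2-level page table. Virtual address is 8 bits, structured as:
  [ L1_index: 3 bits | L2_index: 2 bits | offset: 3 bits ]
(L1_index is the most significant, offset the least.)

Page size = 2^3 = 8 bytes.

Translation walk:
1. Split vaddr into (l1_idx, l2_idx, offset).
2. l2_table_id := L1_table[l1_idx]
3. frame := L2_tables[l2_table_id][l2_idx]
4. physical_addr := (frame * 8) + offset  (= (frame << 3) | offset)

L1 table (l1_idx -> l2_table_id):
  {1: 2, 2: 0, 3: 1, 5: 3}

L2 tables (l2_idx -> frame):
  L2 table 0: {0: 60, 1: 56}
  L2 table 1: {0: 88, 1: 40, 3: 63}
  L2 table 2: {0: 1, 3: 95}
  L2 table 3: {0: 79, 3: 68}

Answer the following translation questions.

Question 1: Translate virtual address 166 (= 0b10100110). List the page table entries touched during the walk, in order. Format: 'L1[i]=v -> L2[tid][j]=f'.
vaddr = 166 = 0b10100110
Split: l1_idx=5, l2_idx=0, offset=6

Answer: L1[5]=3 -> L2[3][0]=79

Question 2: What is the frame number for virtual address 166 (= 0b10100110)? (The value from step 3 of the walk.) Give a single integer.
Answer: 79

Derivation:
vaddr = 166: l1_idx=5, l2_idx=0
L1[5] = 3; L2[3][0] = 79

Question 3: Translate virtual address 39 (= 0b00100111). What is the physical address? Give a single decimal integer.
vaddr = 39 = 0b00100111
Split: l1_idx=1, l2_idx=0, offset=7
L1[1] = 2
L2[2][0] = 1
paddr = 1 * 8 + 7 = 15

Answer: 15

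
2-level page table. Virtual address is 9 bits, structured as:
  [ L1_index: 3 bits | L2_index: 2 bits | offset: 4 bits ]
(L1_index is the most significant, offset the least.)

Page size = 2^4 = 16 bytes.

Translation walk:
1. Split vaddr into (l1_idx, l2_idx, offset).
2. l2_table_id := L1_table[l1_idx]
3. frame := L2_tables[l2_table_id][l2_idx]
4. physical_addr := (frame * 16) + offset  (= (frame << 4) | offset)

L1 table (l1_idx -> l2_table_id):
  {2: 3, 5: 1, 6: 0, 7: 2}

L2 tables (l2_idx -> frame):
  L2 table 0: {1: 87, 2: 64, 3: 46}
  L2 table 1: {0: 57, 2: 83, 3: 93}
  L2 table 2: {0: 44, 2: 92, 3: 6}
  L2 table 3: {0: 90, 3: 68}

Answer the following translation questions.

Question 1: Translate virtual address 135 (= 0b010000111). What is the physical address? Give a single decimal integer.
Answer: 1447

Derivation:
vaddr = 135 = 0b010000111
Split: l1_idx=2, l2_idx=0, offset=7
L1[2] = 3
L2[3][0] = 90
paddr = 90 * 16 + 7 = 1447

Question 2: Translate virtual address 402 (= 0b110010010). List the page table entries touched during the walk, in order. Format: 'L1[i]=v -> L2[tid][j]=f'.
vaddr = 402 = 0b110010010
Split: l1_idx=6, l2_idx=1, offset=2

Answer: L1[6]=0 -> L2[0][1]=87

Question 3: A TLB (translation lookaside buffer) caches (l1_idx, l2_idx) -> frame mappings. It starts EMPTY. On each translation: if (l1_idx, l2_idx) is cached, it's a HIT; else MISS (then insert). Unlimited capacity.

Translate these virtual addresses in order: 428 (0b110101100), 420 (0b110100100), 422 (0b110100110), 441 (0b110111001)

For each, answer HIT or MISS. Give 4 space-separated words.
vaddr=428: (6,2) not in TLB -> MISS, insert
vaddr=420: (6,2) in TLB -> HIT
vaddr=422: (6,2) in TLB -> HIT
vaddr=441: (6,3) not in TLB -> MISS, insert

Answer: MISS HIT HIT MISS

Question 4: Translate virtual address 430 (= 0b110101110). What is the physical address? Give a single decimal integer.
vaddr = 430 = 0b110101110
Split: l1_idx=6, l2_idx=2, offset=14
L1[6] = 0
L2[0][2] = 64
paddr = 64 * 16 + 14 = 1038

Answer: 1038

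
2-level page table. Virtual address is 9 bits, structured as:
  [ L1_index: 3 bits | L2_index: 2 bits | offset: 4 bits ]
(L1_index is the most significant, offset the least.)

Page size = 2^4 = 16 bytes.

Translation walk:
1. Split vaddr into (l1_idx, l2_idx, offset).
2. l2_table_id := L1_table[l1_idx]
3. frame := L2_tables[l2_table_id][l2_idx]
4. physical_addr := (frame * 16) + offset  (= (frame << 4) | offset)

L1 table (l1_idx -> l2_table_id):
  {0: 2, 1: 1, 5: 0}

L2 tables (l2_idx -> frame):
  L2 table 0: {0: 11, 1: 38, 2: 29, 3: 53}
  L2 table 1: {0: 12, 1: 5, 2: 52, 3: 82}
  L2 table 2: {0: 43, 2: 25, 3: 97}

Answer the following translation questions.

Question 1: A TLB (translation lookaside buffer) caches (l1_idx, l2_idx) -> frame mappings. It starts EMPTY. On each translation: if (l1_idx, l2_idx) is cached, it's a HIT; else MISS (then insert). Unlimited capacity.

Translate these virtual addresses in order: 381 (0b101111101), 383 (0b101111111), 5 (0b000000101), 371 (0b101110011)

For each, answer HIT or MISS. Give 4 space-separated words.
Answer: MISS HIT MISS HIT

Derivation:
vaddr=381: (5,3) not in TLB -> MISS, insert
vaddr=383: (5,3) in TLB -> HIT
vaddr=5: (0,0) not in TLB -> MISS, insert
vaddr=371: (5,3) in TLB -> HIT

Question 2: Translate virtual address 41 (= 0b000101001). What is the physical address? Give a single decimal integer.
Answer: 409

Derivation:
vaddr = 41 = 0b000101001
Split: l1_idx=0, l2_idx=2, offset=9
L1[0] = 2
L2[2][2] = 25
paddr = 25 * 16 + 9 = 409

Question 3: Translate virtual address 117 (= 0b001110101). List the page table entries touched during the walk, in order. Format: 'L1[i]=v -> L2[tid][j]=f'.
vaddr = 117 = 0b001110101
Split: l1_idx=1, l2_idx=3, offset=5

Answer: L1[1]=1 -> L2[1][3]=82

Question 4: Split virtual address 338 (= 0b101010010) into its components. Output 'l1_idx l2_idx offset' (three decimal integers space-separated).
Answer: 5 1 2

Derivation:
vaddr = 338 = 0b101010010
  top 3 bits -> l1_idx = 5
  next 2 bits -> l2_idx = 1
  bottom 4 bits -> offset = 2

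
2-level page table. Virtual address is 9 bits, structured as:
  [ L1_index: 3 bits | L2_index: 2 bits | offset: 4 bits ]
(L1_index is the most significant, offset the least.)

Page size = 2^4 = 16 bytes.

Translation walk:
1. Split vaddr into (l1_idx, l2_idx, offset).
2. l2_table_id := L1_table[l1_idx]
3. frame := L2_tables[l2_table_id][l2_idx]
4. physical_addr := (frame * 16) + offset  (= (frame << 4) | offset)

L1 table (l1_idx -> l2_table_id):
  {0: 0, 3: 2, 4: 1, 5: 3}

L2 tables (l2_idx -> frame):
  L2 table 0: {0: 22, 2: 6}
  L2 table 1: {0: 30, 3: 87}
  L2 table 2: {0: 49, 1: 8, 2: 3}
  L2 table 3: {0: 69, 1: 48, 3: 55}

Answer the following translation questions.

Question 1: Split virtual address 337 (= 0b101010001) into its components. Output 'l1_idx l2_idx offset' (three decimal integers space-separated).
Answer: 5 1 1

Derivation:
vaddr = 337 = 0b101010001
  top 3 bits -> l1_idx = 5
  next 2 bits -> l2_idx = 1
  bottom 4 bits -> offset = 1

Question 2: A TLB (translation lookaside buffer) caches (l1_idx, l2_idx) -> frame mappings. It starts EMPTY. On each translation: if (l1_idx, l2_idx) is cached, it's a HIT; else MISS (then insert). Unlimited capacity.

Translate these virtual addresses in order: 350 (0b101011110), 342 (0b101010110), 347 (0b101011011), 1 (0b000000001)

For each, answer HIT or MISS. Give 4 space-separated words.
vaddr=350: (5,1) not in TLB -> MISS, insert
vaddr=342: (5,1) in TLB -> HIT
vaddr=347: (5,1) in TLB -> HIT
vaddr=1: (0,0) not in TLB -> MISS, insert

Answer: MISS HIT HIT MISS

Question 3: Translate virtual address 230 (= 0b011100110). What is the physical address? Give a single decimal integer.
Answer: 54

Derivation:
vaddr = 230 = 0b011100110
Split: l1_idx=3, l2_idx=2, offset=6
L1[3] = 2
L2[2][2] = 3
paddr = 3 * 16 + 6 = 54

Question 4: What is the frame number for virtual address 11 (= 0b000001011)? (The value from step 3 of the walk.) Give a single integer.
Answer: 22

Derivation:
vaddr = 11: l1_idx=0, l2_idx=0
L1[0] = 0; L2[0][0] = 22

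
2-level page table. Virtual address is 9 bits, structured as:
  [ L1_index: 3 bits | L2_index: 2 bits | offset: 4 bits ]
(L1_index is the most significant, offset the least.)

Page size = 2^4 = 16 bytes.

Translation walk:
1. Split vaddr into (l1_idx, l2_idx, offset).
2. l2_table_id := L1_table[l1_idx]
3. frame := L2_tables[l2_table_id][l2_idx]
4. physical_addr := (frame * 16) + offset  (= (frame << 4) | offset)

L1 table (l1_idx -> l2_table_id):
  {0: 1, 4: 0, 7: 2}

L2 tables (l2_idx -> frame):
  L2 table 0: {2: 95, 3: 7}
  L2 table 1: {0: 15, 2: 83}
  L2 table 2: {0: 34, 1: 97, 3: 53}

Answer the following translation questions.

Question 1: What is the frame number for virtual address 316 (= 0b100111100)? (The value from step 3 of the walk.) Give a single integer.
Answer: 7

Derivation:
vaddr = 316: l1_idx=4, l2_idx=3
L1[4] = 0; L2[0][3] = 7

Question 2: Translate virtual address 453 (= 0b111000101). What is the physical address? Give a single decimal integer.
vaddr = 453 = 0b111000101
Split: l1_idx=7, l2_idx=0, offset=5
L1[7] = 2
L2[2][0] = 34
paddr = 34 * 16 + 5 = 549

Answer: 549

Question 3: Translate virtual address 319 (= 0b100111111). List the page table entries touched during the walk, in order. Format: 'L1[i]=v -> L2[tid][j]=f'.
Answer: L1[4]=0 -> L2[0][3]=7

Derivation:
vaddr = 319 = 0b100111111
Split: l1_idx=4, l2_idx=3, offset=15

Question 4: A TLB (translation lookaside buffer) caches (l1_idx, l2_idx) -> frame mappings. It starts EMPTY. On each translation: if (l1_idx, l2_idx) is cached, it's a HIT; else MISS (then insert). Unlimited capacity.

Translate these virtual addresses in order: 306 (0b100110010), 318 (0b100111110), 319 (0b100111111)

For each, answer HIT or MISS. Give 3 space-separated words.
Answer: MISS HIT HIT

Derivation:
vaddr=306: (4,3) not in TLB -> MISS, insert
vaddr=318: (4,3) in TLB -> HIT
vaddr=319: (4,3) in TLB -> HIT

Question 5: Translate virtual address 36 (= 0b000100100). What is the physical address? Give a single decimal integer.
Answer: 1332

Derivation:
vaddr = 36 = 0b000100100
Split: l1_idx=0, l2_idx=2, offset=4
L1[0] = 1
L2[1][2] = 83
paddr = 83 * 16 + 4 = 1332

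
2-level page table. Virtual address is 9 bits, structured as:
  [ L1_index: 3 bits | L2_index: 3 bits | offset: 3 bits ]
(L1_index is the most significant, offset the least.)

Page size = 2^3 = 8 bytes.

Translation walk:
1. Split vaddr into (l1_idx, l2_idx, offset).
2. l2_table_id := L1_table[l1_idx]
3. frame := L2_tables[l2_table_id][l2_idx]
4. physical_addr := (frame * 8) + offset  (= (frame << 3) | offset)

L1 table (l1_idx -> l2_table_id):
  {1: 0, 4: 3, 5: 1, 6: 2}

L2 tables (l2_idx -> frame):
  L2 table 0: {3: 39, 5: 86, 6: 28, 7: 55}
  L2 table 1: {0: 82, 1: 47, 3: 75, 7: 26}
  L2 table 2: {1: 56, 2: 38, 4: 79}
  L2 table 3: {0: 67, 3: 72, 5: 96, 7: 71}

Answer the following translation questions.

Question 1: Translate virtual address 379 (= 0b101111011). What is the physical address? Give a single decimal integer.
Answer: 211

Derivation:
vaddr = 379 = 0b101111011
Split: l1_idx=5, l2_idx=7, offset=3
L1[5] = 1
L2[1][7] = 26
paddr = 26 * 8 + 3 = 211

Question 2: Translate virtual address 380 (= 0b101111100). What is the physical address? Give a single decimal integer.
vaddr = 380 = 0b101111100
Split: l1_idx=5, l2_idx=7, offset=4
L1[5] = 1
L2[1][7] = 26
paddr = 26 * 8 + 4 = 212

Answer: 212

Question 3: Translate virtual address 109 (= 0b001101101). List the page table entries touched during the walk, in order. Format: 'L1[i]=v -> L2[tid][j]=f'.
vaddr = 109 = 0b001101101
Split: l1_idx=1, l2_idx=5, offset=5

Answer: L1[1]=0 -> L2[0][5]=86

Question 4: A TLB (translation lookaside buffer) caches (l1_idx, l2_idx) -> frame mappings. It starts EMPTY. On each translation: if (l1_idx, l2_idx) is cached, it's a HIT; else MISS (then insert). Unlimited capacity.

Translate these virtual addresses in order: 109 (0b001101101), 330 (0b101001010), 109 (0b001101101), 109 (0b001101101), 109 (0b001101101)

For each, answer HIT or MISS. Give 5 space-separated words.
Answer: MISS MISS HIT HIT HIT

Derivation:
vaddr=109: (1,5) not in TLB -> MISS, insert
vaddr=330: (5,1) not in TLB -> MISS, insert
vaddr=109: (1,5) in TLB -> HIT
vaddr=109: (1,5) in TLB -> HIT
vaddr=109: (1,5) in TLB -> HIT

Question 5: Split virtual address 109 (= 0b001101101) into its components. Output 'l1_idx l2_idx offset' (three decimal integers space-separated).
Answer: 1 5 5

Derivation:
vaddr = 109 = 0b001101101
  top 3 bits -> l1_idx = 1
  next 3 bits -> l2_idx = 5
  bottom 3 bits -> offset = 5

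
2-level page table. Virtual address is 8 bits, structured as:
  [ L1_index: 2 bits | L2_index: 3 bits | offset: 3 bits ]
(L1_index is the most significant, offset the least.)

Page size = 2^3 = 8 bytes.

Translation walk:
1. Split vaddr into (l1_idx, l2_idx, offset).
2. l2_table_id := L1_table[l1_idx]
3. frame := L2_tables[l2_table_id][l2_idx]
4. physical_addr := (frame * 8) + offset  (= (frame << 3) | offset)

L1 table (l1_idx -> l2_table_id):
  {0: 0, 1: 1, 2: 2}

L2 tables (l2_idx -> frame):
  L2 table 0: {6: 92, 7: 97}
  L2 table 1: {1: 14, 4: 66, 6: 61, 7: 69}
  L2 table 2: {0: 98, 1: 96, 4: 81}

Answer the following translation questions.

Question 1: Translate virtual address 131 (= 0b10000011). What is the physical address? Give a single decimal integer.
vaddr = 131 = 0b10000011
Split: l1_idx=2, l2_idx=0, offset=3
L1[2] = 2
L2[2][0] = 98
paddr = 98 * 8 + 3 = 787

Answer: 787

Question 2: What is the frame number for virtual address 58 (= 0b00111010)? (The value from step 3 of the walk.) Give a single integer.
Answer: 97

Derivation:
vaddr = 58: l1_idx=0, l2_idx=7
L1[0] = 0; L2[0][7] = 97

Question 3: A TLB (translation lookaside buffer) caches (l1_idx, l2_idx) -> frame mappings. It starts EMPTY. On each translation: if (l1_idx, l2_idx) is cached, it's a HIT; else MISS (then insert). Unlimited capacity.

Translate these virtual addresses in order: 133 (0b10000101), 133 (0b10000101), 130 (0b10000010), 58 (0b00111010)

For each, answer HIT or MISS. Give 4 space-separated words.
vaddr=133: (2,0) not in TLB -> MISS, insert
vaddr=133: (2,0) in TLB -> HIT
vaddr=130: (2,0) in TLB -> HIT
vaddr=58: (0,7) not in TLB -> MISS, insert

Answer: MISS HIT HIT MISS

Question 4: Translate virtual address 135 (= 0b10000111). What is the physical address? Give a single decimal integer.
Answer: 791

Derivation:
vaddr = 135 = 0b10000111
Split: l1_idx=2, l2_idx=0, offset=7
L1[2] = 2
L2[2][0] = 98
paddr = 98 * 8 + 7 = 791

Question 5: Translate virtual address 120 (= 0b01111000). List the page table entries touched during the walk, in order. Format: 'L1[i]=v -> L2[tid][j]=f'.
vaddr = 120 = 0b01111000
Split: l1_idx=1, l2_idx=7, offset=0

Answer: L1[1]=1 -> L2[1][7]=69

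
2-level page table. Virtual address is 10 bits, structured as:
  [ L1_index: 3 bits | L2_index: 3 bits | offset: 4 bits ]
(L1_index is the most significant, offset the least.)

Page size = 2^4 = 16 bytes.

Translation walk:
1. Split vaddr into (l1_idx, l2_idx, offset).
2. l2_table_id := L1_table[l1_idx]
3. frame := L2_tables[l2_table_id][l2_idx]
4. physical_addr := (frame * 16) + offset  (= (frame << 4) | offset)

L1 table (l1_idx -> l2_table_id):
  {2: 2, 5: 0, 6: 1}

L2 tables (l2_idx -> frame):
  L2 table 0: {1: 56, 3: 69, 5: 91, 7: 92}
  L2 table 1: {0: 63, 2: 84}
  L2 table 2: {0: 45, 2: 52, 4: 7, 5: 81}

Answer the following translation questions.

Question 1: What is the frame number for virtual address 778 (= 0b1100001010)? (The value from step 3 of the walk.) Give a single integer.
vaddr = 778: l1_idx=6, l2_idx=0
L1[6] = 1; L2[1][0] = 63

Answer: 63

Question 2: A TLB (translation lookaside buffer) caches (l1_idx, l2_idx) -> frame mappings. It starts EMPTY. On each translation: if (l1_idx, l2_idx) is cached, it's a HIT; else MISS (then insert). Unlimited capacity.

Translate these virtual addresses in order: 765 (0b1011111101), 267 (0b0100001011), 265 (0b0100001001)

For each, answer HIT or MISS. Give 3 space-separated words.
vaddr=765: (5,7) not in TLB -> MISS, insert
vaddr=267: (2,0) not in TLB -> MISS, insert
vaddr=265: (2,0) in TLB -> HIT

Answer: MISS MISS HIT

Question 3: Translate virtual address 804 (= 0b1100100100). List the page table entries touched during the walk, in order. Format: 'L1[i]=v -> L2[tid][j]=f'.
Answer: L1[6]=1 -> L2[1][2]=84

Derivation:
vaddr = 804 = 0b1100100100
Split: l1_idx=6, l2_idx=2, offset=4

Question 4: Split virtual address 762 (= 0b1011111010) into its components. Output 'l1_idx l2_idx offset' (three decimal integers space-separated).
vaddr = 762 = 0b1011111010
  top 3 bits -> l1_idx = 5
  next 3 bits -> l2_idx = 7
  bottom 4 bits -> offset = 10

Answer: 5 7 10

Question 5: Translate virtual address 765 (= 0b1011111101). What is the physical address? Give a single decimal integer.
Answer: 1485

Derivation:
vaddr = 765 = 0b1011111101
Split: l1_idx=5, l2_idx=7, offset=13
L1[5] = 0
L2[0][7] = 92
paddr = 92 * 16 + 13 = 1485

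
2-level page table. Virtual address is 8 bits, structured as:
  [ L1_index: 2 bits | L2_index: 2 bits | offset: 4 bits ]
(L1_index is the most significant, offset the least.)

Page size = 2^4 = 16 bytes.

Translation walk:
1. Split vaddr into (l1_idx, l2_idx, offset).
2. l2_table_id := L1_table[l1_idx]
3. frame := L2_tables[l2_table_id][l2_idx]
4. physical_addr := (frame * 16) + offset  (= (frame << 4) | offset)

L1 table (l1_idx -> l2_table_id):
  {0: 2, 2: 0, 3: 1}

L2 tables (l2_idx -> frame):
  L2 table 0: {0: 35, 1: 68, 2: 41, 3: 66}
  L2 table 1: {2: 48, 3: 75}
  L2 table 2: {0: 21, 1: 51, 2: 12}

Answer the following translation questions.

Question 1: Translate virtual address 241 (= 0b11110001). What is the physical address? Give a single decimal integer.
vaddr = 241 = 0b11110001
Split: l1_idx=3, l2_idx=3, offset=1
L1[3] = 1
L2[1][3] = 75
paddr = 75 * 16 + 1 = 1201

Answer: 1201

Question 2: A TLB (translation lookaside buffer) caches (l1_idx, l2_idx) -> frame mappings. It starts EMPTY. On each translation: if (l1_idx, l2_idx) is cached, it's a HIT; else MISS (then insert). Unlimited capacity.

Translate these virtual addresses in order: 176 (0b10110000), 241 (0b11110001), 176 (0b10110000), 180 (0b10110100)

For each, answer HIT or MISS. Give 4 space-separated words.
vaddr=176: (2,3) not in TLB -> MISS, insert
vaddr=241: (3,3) not in TLB -> MISS, insert
vaddr=176: (2,3) in TLB -> HIT
vaddr=180: (2,3) in TLB -> HIT

Answer: MISS MISS HIT HIT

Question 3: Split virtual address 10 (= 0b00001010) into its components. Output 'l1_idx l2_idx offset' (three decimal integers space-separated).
vaddr = 10 = 0b00001010
  top 2 bits -> l1_idx = 0
  next 2 bits -> l2_idx = 0
  bottom 4 bits -> offset = 10

Answer: 0 0 10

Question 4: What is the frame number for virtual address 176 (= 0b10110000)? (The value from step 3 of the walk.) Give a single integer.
Answer: 66

Derivation:
vaddr = 176: l1_idx=2, l2_idx=3
L1[2] = 0; L2[0][3] = 66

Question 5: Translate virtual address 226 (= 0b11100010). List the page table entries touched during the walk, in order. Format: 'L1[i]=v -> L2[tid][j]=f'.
Answer: L1[3]=1 -> L2[1][2]=48

Derivation:
vaddr = 226 = 0b11100010
Split: l1_idx=3, l2_idx=2, offset=2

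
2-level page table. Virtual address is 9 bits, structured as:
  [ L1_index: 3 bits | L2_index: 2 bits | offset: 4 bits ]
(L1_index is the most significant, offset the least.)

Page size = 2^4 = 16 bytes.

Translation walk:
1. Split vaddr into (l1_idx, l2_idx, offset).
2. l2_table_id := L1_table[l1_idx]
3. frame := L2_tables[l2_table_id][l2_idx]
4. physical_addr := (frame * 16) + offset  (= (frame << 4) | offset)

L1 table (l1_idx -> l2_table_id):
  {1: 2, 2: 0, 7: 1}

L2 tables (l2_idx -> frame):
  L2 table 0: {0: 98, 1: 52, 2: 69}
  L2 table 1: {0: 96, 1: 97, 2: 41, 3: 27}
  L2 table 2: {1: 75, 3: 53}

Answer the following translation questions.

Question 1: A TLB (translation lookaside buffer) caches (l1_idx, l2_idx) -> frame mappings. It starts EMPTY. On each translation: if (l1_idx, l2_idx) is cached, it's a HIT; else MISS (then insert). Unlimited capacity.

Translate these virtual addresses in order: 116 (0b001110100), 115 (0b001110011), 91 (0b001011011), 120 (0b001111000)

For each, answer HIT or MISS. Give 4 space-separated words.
Answer: MISS HIT MISS HIT

Derivation:
vaddr=116: (1,3) not in TLB -> MISS, insert
vaddr=115: (1,3) in TLB -> HIT
vaddr=91: (1,1) not in TLB -> MISS, insert
vaddr=120: (1,3) in TLB -> HIT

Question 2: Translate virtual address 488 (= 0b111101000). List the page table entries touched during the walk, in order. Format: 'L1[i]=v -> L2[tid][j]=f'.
vaddr = 488 = 0b111101000
Split: l1_idx=7, l2_idx=2, offset=8

Answer: L1[7]=1 -> L2[1][2]=41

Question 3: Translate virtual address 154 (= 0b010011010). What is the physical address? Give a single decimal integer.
vaddr = 154 = 0b010011010
Split: l1_idx=2, l2_idx=1, offset=10
L1[2] = 0
L2[0][1] = 52
paddr = 52 * 16 + 10 = 842

Answer: 842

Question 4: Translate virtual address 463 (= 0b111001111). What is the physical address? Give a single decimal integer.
Answer: 1551

Derivation:
vaddr = 463 = 0b111001111
Split: l1_idx=7, l2_idx=0, offset=15
L1[7] = 1
L2[1][0] = 96
paddr = 96 * 16 + 15 = 1551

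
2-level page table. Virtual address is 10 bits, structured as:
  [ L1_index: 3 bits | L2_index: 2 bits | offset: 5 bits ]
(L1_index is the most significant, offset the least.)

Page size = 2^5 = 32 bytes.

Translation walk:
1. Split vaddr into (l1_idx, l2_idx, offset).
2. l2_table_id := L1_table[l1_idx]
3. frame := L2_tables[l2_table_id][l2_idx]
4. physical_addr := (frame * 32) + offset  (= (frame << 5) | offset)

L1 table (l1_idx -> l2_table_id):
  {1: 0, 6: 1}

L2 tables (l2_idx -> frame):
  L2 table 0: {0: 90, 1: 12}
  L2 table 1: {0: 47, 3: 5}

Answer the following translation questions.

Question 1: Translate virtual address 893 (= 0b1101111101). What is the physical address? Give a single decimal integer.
vaddr = 893 = 0b1101111101
Split: l1_idx=6, l2_idx=3, offset=29
L1[6] = 1
L2[1][3] = 5
paddr = 5 * 32 + 29 = 189

Answer: 189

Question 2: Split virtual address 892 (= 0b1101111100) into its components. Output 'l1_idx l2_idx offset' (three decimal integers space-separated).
Answer: 6 3 28

Derivation:
vaddr = 892 = 0b1101111100
  top 3 bits -> l1_idx = 6
  next 2 bits -> l2_idx = 3
  bottom 5 bits -> offset = 28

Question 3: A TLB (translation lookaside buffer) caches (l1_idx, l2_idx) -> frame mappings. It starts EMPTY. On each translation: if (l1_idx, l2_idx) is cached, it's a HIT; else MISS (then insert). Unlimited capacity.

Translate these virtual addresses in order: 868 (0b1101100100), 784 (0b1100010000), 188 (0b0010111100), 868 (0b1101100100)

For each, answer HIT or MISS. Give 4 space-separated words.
Answer: MISS MISS MISS HIT

Derivation:
vaddr=868: (6,3) not in TLB -> MISS, insert
vaddr=784: (6,0) not in TLB -> MISS, insert
vaddr=188: (1,1) not in TLB -> MISS, insert
vaddr=868: (6,3) in TLB -> HIT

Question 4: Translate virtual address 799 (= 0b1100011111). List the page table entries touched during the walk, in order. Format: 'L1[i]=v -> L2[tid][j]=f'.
Answer: L1[6]=1 -> L2[1][0]=47

Derivation:
vaddr = 799 = 0b1100011111
Split: l1_idx=6, l2_idx=0, offset=31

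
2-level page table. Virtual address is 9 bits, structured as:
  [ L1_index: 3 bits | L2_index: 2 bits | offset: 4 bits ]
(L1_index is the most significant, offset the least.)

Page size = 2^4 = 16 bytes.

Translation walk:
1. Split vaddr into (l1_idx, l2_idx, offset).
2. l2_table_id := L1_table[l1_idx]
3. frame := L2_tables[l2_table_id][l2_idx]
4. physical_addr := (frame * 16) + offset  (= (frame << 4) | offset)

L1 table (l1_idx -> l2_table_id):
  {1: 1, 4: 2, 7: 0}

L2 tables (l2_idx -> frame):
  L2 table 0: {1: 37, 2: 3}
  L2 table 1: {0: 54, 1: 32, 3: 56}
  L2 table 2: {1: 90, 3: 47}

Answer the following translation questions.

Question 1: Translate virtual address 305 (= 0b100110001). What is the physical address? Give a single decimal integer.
vaddr = 305 = 0b100110001
Split: l1_idx=4, l2_idx=3, offset=1
L1[4] = 2
L2[2][3] = 47
paddr = 47 * 16 + 1 = 753

Answer: 753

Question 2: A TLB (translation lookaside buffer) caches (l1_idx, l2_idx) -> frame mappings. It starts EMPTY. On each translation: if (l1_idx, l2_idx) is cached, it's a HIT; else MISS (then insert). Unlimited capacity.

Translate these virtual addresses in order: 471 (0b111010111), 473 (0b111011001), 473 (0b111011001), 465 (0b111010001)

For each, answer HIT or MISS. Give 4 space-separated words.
vaddr=471: (7,1) not in TLB -> MISS, insert
vaddr=473: (7,1) in TLB -> HIT
vaddr=473: (7,1) in TLB -> HIT
vaddr=465: (7,1) in TLB -> HIT

Answer: MISS HIT HIT HIT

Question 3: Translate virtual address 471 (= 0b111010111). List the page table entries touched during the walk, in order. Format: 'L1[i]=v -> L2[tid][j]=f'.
Answer: L1[7]=0 -> L2[0][1]=37

Derivation:
vaddr = 471 = 0b111010111
Split: l1_idx=7, l2_idx=1, offset=7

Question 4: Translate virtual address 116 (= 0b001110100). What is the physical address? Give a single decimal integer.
vaddr = 116 = 0b001110100
Split: l1_idx=1, l2_idx=3, offset=4
L1[1] = 1
L2[1][3] = 56
paddr = 56 * 16 + 4 = 900

Answer: 900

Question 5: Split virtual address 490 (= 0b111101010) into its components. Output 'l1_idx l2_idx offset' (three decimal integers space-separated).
Answer: 7 2 10

Derivation:
vaddr = 490 = 0b111101010
  top 3 bits -> l1_idx = 7
  next 2 bits -> l2_idx = 2
  bottom 4 bits -> offset = 10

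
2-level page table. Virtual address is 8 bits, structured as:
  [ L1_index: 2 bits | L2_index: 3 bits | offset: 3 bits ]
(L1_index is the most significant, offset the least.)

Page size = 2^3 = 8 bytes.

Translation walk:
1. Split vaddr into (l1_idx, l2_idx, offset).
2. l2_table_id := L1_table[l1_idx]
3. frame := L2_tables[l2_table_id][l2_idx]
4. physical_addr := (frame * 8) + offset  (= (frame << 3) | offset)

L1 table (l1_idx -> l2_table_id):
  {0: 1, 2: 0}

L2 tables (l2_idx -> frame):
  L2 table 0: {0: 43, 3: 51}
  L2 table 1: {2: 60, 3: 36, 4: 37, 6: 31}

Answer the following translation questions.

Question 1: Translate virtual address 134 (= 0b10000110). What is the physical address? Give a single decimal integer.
vaddr = 134 = 0b10000110
Split: l1_idx=2, l2_idx=0, offset=6
L1[2] = 0
L2[0][0] = 43
paddr = 43 * 8 + 6 = 350

Answer: 350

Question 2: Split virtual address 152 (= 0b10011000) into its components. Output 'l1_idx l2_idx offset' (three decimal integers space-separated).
Answer: 2 3 0

Derivation:
vaddr = 152 = 0b10011000
  top 2 bits -> l1_idx = 2
  next 3 bits -> l2_idx = 3
  bottom 3 bits -> offset = 0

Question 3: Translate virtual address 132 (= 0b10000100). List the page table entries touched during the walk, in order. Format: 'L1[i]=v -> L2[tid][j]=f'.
Answer: L1[2]=0 -> L2[0][0]=43

Derivation:
vaddr = 132 = 0b10000100
Split: l1_idx=2, l2_idx=0, offset=4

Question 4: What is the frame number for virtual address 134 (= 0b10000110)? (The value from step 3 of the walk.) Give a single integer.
vaddr = 134: l1_idx=2, l2_idx=0
L1[2] = 0; L2[0][0] = 43

Answer: 43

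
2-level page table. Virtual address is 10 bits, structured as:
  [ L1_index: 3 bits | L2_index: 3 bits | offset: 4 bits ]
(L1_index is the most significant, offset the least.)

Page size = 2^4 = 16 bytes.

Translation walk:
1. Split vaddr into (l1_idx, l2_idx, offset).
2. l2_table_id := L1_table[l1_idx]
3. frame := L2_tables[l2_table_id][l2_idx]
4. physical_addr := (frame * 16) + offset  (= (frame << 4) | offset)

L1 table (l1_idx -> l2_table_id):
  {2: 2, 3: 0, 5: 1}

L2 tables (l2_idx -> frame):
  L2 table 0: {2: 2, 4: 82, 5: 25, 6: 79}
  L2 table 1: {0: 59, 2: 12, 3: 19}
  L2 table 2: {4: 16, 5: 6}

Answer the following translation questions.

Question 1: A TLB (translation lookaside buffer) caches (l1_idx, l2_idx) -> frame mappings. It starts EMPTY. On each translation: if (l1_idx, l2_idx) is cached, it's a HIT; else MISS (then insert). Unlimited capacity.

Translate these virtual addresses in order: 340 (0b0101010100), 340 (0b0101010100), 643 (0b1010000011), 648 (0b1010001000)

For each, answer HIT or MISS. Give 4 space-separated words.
vaddr=340: (2,5) not in TLB -> MISS, insert
vaddr=340: (2,5) in TLB -> HIT
vaddr=643: (5,0) not in TLB -> MISS, insert
vaddr=648: (5,0) in TLB -> HIT

Answer: MISS HIT MISS HIT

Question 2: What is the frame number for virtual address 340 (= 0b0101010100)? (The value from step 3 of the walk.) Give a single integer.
vaddr = 340: l1_idx=2, l2_idx=5
L1[2] = 2; L2[2][5] = 6

Answer: 6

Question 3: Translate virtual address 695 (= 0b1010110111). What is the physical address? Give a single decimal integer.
Answer: 311

Derivation:
vaddr = 695 = 0b1010110111
Split: l1_idx=5, l2_idx=3, offset=7
L1[5] = 1
L2[1][3] = 19
paddr = 19 * 16 + 7 = 311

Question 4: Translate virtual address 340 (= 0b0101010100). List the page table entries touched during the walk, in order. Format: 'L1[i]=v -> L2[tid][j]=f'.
vaddr = 340 = 0b0101010100
Split: l1_idx=2, l2_idx=5, offset=4

Answer: L1[2]=2 -> L2[2][5]=6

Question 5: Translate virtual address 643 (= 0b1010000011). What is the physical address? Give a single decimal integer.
Answer: 947

Derivation:
vaddr = 643 = 0b1010000011
Split: l1_idx=5, l2_idx=0, offset=3
L1[5] = 1
L2[1][0] = 59
paddr = 59 * 16 + 3 = 947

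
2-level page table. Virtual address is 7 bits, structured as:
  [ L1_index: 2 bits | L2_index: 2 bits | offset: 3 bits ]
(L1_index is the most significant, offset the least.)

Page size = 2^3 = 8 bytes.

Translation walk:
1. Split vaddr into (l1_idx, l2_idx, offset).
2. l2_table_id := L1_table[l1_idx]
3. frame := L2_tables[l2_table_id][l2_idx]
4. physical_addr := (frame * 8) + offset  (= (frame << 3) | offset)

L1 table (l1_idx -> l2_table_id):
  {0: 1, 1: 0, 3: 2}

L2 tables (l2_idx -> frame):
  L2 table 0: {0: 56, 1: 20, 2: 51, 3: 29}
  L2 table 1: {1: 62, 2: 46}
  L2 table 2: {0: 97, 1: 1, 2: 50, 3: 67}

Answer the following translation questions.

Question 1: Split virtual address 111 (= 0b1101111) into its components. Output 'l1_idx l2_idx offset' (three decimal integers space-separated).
Answer: 3 1 7

Derivation:
vaddr = 111 = 0b1101111
  top 2 bits -> l1_idx = 3
  next 2 bits -> l2_idx = 1
  bottom 3 bits -> offset = 7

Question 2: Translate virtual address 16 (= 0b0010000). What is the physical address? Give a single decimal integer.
vaddr = 16 = 0b0010000
Split: l1_idx=0, l2_idx=2, offset=0
L1[0] = 1
L2[1][2] = 46
paddr = 46 * 8 + 0 = 368

Answer: 368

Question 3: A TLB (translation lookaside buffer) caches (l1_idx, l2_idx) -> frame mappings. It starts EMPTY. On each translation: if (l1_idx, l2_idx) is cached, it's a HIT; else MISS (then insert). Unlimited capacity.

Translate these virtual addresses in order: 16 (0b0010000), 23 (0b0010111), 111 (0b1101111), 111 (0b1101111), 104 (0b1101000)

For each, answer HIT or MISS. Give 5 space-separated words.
vaddr=16: (0,2) not in TLB -> MISS, insert
vaddr=23: (0,2) in TLB -> HIT
vaddr=111: (3,1) not in TLB -> MISS, insert
vaddr=111: (3,1) in TLB -> HIT
vaddr=104: (3,1) in TLB -> HIT

Answer: MISS HIT MISS HIT HIT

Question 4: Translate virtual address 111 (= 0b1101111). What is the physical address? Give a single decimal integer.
Answer: 15

Derivation:
vaddr = 111 = 0b1101111
Split: l1_idx=3, l2_idx=1, offset=7
L1[3] = 2
L2[2][1] = 1
paddr = 1 * 8 + 7 = 15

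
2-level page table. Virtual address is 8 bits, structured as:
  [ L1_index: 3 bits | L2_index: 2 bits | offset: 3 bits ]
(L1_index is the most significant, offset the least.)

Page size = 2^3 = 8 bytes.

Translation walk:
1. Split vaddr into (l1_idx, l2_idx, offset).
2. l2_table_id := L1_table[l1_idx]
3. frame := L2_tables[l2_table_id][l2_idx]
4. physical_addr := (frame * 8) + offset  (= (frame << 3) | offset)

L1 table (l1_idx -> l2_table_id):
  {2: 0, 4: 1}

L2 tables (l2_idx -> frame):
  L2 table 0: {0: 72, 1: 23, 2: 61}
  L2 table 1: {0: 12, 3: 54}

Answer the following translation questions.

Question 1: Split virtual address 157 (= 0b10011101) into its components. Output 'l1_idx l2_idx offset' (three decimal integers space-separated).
vaddr = 157 = 0b10011101
  top 3 bits -> l1_idx = 4
  next 2 bits -> l2_idx = 3
  bottom 3 bits -> offset = 5

Answer: 4 3 5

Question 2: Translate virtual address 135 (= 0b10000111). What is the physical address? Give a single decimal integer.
Answer: 103

Derivation:
vaddr = 135 = 0b10000111
Split: l1_idx=4, l2_idx=0, offset=7
L1[4] = 1
L2[1][0] = 12
paddr = 12 * 8 + 7 = 103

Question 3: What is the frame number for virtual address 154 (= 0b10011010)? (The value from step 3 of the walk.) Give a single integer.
Answer: 54

Derivation:
vaddr = 154: l1_idx=4, l2_idx=3
L1[4] = 1; L2[1][3] = 54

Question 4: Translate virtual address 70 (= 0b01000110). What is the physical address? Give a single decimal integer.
vaddr = 70 = 0b01000110
Split: l1_idx=2, l2_idx=0, offset=6
L1[2] = 0
L2[0][0] = 72
paddr = 72 * 8 + 6 = 582

Answer: 582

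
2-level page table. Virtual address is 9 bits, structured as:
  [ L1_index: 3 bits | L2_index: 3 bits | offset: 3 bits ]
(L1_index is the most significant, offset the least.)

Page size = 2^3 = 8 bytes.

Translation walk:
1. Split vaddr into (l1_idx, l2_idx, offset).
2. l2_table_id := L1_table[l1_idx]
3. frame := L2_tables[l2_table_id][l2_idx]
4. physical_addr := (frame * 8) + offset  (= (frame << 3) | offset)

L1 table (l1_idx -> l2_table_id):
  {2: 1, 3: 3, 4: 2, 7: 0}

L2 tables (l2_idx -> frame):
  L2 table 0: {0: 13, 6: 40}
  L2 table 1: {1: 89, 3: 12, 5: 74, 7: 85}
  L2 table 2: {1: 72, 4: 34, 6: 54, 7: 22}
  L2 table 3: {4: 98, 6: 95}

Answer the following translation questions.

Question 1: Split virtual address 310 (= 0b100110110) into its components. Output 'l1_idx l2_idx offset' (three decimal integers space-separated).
Answer: 4 6 6

Derivation:
vaddr = 310 = 0b100110110
  top 3 bits -> l1_idx = 4
  next 3 bits -> l2_idx = 6
  bottom 3 bits -> offset = 6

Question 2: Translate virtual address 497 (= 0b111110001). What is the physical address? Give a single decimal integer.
vaddr = 497 = 0b111110001
Split: l1_idx=7, l2_idx=6, offset=1
L1[7] = 0
L2[0][6] = 40
paddr = 40 * 8 + 1 = 321

Answer: 321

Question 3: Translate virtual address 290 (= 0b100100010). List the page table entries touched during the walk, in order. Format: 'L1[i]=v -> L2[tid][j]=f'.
Answer: L1[4]=2 -> L2[2][4]=34

Derivation:
vaddr = 290 = 0b100100010
Split: l1_idx=4, l2_idx=4, offset=2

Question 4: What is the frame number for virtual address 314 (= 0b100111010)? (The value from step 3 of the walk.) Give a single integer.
Answer: 22

Derivation:
vaddr = 314: l1_idx=4, l2_idx=7
L1[4] = 2; L2[2][7] = 22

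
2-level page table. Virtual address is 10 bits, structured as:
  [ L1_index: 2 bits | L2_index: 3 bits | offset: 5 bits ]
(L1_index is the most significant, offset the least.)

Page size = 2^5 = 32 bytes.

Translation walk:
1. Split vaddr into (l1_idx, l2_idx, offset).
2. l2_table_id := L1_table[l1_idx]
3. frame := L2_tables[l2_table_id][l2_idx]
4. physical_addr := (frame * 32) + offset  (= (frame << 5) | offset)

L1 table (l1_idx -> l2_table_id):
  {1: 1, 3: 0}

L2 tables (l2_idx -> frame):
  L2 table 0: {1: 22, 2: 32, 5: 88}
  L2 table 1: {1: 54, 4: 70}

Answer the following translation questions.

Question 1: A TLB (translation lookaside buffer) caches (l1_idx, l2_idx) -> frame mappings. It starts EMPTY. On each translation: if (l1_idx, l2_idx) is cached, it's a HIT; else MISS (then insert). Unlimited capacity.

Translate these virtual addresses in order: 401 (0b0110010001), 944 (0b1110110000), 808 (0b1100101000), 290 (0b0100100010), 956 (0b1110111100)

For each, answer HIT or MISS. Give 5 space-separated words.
vaddr=401: (1,4) not in TLB -> MISS, insert
vaddr=944: (3,5) not in TLB -> MISS, insert
vaddr=808: (3,1) not in TLB -> MISS, insert
vaddr=290: (1,1) not in TLB -> MISS, insert
vaddr=956: (3,5) in TLB -> HIT

Answer: MISS MISS MISS MISS HIT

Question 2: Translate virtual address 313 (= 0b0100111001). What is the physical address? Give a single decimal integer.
Answer: 1753

Derivation:
vaddr = 313 = 0b0100111001
Split: l1_idx=1, l2_idx=1, offset=25
L1[1] = 1
L2[1][1] = 54
paddr = 54 * 32 + 25 = 1753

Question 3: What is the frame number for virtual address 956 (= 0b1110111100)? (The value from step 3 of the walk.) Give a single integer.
vaddr = 956: l1_idx=3, l2_idx=5
L1[3] = 0; L2[0][5] = 88

Answer: 88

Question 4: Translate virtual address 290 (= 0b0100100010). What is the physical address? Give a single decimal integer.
Answer: 1730

Derivation:
vaddr = 290 = 0b0100100010
Split: l1_idx=1, l2_idx=1, offset=2
L1[1] = 1
L2[1][1] = 54
paddr = 54 * 32 + 2 = 1730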